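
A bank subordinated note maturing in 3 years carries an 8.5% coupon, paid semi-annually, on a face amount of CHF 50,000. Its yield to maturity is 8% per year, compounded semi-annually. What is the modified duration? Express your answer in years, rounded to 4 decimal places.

2.6082 years

Periodic yield y = 0.04. First find Macaulay duration:
  t   CF        PV=CF/(1+0.04)^t    t·PV
  1     2,125.00     2,043.2692     2,043.2692
  2     2,125.00     1,964.6820     3,929.3639
  3     2,125.00     1,889.1173     5,667.3518
  4     2,125.00     1,816.4589     7,265.8356
  5     2,125.00     1,746.5951     8,732.9755
  6    52,125.00    41,195.1447   247,170.8679
  Σ                 50,655.2671   274,809.6640
P = 50,655.2671; Macaulay duration = 274,809.6640 / 50,655.2671 = 5.42510 half-year periods = 2.71255 years.
Modified duration = D_Mac / (1 + y) = 2.71255 / 1.04 = 2.60822 years.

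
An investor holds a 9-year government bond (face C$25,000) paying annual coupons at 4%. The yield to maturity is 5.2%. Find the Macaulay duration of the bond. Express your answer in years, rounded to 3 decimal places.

Periodic yield y = 0.052. Discount each cash flow and weight by its year:
  t   CF        PV=CF/(1+0.052)^t    t·PV
  1     1,000.00       950.5703       950.5703
  2     1,000.00       903.5840     1,807.1680
  3     1,000.00       858.9201     2,576.7604
  4     1,000.00       816.4640     3,265.8560
  5     1,000.00       776.1065     3,880.5323
  6     1,000.00       737.7438     4,426.4627
  7     1,000.00       701.2774     4,908.9416
  8     1,000.00       666.6135     5,332.9077
  9    26,000.00    16,475.2377   148,277.1394
  Σ                 22,886.5172   175,426.3384
Price P = Σ PV = 22,886.5172.
Macaulay duration = Σ(t·PV) / P = 175,426.3384 / 22,886.5172 = 7.66505 years.

7.665 years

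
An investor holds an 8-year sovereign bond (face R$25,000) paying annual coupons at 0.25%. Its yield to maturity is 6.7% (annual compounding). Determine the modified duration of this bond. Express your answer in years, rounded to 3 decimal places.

7.409 years

Periodic yield y = 0.067. First find Macaulay duration:
  t   CF        PV=CF/(1+0.067)^t    t·PV
  1        62.50        58.5754        58.5754
  2        62.50        54.8973       109.7946
  3        62.50        51.4502       154.3505
  4        62.50        48.2195       192.8778
  5        62.50        45.1916       225.9581
  6        62.50        42.3539       254.1235
  7        62.50        39.6944       277.8607
  8    25,062.50    14,917.9461   119,343.5690
  Σ                 15,258.3284   120,617.1097
P = 15,258.3284; Macaulay duration = 120,617.1097 / 15,258.3284 = 7.90500 years.
Modified duration = D_Mac / (1 + y) = 7.90500 / 1.067 = 7.40862 years.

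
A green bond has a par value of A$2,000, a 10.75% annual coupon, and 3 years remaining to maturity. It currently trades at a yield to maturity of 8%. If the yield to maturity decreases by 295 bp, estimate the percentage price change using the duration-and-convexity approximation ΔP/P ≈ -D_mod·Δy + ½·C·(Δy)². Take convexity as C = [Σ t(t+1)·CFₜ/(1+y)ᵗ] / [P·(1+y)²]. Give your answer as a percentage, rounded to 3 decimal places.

+7.845%

With y = 0.08:
  t   CF        PV=CF/(1+0.08)^t    t·PV        t(t+1)·PV
  1       215.00       199.0741       199.0741         398.1481
  2       215.00       184.3278       368.6557       1,105.9671
  3     2,215.00     1,758.3384     5,275.0152      21,100.0610
  Σ                  2,141.7403     5,842.7450      22,604.1762
P = 2,141.7403; D_Mac = 2.72804 yrs; D_mod = 2.52596 yrs; C = 9.04845.
Duration effect: -2.52596 × (-0.0295) = +0.074516
Convexity effect: 0.5 × 9.04845 × (-0.0295)² = +0.0039372
ΔP/P ≈ +0.074516 + 0.0039372 = +0.078453 = +7.8453%.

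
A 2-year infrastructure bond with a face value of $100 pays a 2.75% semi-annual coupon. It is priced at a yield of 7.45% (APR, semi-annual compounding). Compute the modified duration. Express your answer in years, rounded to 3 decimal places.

1.887 years

Periodic yield y = 0.03725. First find Macaulay duration:
  t   CF        PV=CF/(1+0.03725)^t    t·PV
  1        1.375         1.3256         1.3256
  2        1.375         1.2780         2.5560
  3        1.375         1.2321         3.6964
  4      101.375        87.5784       350.3137
  Σ                     91.4142       357.8917
P = 91.4142; Macaulay duration = 357.8917 / 91.4142 = 3.91506 half-year periods = 1.95753 years.
Modified duration = D_Mac / (1 + y) = 1.95753 / 1.03725 = 1.88723 years.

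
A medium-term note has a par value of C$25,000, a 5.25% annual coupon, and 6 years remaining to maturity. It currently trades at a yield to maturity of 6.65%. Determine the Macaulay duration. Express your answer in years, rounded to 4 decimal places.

Periodic yield y = 0.0665. Discount each cash flow and weight by its year:
  t   CF        PV=CF/(1+0.0665)^t    t·PV
  1     1,312.50     1,230.6610     1,230.6610
  2     1,312.50     1,153.9250     2,307.8501
  3     1,312.50     1,081.9738     3,245.9213
  4     1,312.50     1,014.5089     4,058.0357
  5     1,312.50       951.2508     4,756.2538
  6    26,312.50    17,881.2121   107,287.2726
  Σ                 23,313.5316   122,885.9944
Price P = Σ PV = 23,313.5316.
Macaulay duration = Σ(t·PV) / P = 122,885.9944 / 23,313.5316 = 5.27102 years.

5.2710 years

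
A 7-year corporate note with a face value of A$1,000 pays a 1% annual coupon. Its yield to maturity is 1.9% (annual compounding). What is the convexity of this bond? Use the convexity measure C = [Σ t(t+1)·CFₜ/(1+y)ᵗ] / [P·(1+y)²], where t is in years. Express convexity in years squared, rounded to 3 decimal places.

With y = 0.019:
  t   CF        PV=CF/(1+0.019)^t    t·PV        t(t+1)·PV
  1        10.00         9.8135         9.8135          19.6271
  2        10.00         9.6306        19.2611          57.7834
  3        10.00         9.4510        28.3530         113.4119
  4        10.00         9.2748        37.0991         185.4954
  5        10.00         9.1018        45.5092         273.0551
  6        10.00         8.9321        53.5928         375.1493
  7     1,010.00       885.3237     6,197.2658      49,578.1267
  Σ                    941.5275     6,390.8945      50,602.6490
P = 941.5275.
Convexity = Σ t(t+1)·PV / [P·(1+y)²] = 50,602.6490 / (941.5275 × 1.038361) = 51.75971.

51.760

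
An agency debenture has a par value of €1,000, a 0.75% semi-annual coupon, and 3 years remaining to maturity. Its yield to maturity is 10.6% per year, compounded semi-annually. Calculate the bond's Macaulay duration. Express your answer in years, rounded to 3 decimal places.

Periodic yield y = 0.053. Discount each cash flow and weight by its period:
  t   CF        PV=CF/(1+0.053)^t    t·PV
  1         3.75         3.5613         3.5613
  2         3.75         3.3820         6.7640
  3         3.75         3.2118         9.6353
  4         3.75         3.0501        12.2005
  5         3.75         2.8966        14.4830
  6     1,003.75       736.3009     4,417.8054
  Σ                    752.4027     4,464.4495
Price P = Σ PV = 752.4027.
Macaulay duration = Σ(t·PV) / P = 4,464.4495 / 752.4027 = 5.93359 half-year periods.
In years: 5.93359 / 2 = 2.96680 years.

2.967 years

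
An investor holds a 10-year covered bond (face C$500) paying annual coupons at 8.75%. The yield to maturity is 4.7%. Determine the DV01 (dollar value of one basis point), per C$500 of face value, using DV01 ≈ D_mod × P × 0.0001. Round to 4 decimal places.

Periodic yield y = 0.047.
  t   CF        PV=CF/(1+0.047)^t    t·PV
  1        43.75        41.7861        41.7861
  2        43.75        39.9103        79.8205
  3        43.75        38.1187       114.3561
  4        43.75        36.4075       145.6302
  5        43.75        34.7732       173.8660
  6        43.75        33.2122       199.2733
  7        43.75        31.7213       222.0493
  8        43.75        30.2973       242.3788
  9        43.75        28.9373       260.4356
  10      543.75       343.5045     3,435.0452
  Σ                    658.6685     4,914.6410
P = 658.6685; D_Mac = 7.46148 yrs; D_mod = 7.12653 yrs.
DV01 ≈ 7.12653 × 658.6685 × 0.0001 = 0.469402.

C$0.4694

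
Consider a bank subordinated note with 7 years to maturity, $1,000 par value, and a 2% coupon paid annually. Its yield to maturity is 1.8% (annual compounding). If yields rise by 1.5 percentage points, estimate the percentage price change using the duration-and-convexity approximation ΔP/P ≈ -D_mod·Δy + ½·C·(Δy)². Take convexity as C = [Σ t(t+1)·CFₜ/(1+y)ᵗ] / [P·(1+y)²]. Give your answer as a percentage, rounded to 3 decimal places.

With y = 0.018:
  t   CF        PV=CF/(1+0.018)^t    t·PV        t(t+1)·PV
  1        20.00        19.6464        19.6464          39.2927
  2        20.00        19.2990        38.5980         115.7939
  3        20.00        18.9577        56.8732         227.4929
  4        20.00        18.6225        74.4902         372.4508
  5        20.00        18.2933        91.4663         548.7978
  6        20.00        17.9698       107.8188         754.7317
  7     1,020.00       900.2554     6,301.7877      50,414.3013
  Σ                  1,013.0441     6,690.6805      52,472.8612
P = 1,013.0441; D_Mac = 6.60453 yrs; D_mod = 6.48775 yrs; C = 49.98168.
Duration effect: -6.48775 × (+0.015) = -0.097316
Convexity effect: 0.5 × 49.98168 × (0.015)² = +0.0056229
ΔP/P ≈ -0.097316 + 0.0056229 = -0.091693 = -9.1693%.

-9.169%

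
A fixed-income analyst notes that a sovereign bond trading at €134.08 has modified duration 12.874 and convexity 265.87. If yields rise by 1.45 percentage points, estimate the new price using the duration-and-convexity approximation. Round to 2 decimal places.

Duration effect: -D_mod·Δy = -12.874 × (+0.0145) = -0.186673
Convexity effect: ½·C·(Δy)² = 0.5 × 265.87 × (0.0145)² = +0.02794958375
ΔP/P ≈ -0.186673 + 0.02794958375 = -0.15872341625
New price ≈ 134.08 × (1 - 0.15872341625) = 112.7983643492.

€112.80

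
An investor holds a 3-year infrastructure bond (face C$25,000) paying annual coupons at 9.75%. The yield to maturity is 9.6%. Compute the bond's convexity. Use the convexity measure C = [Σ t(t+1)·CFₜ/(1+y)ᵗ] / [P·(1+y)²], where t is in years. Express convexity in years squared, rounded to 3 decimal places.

With y = 0.096:
  t   CF        PV=CF/(1+0.096)^t    t·PV        t(t+1)·PV
  1     2,437.50     2,223.9964     2,223.9964       4,447.9927
  2     2,437.50     2,029.1938     4,058.3875      12,175.1625
  3    27,437.50    20,840.7275    62,522.1825     250,088.7300
  Σ                 25,093.9176    68,804.5664     266,711.8852
P = 25,093.9176.
Convexity = Σ t(t+1)·PV / [P·(1+y)²] = 266,711.8852 / (25,093.9176 × 1.201216) = 8.84816.

8.848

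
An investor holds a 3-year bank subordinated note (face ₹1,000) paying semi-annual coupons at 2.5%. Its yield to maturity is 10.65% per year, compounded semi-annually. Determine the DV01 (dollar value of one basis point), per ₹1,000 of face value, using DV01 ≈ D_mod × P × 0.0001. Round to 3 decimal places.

₹0.219

Periodic yield y = 0.05325.
  t   CF        PV=CF/(1+0.05325)^t    t·PV
  1        12.50        11.8680        11.8680
  2        12.50        11.2680        22.5360
  3        12.50        10.6983        32.0950
  4        12.50        10.1574        40.6297
  5        12.50         9.6439        48.2195
  6     1,012.50       741.6623     4,449.9740
  Σ                    795.2980     4,605.3223
P = 795.2980; D_Mac = 5.79069 half-year periods = 2.89534 yrs; D_mod = 2.74896 yrs.
DV01 ≈ 2.74896 × 795.2980 × 0.0001 = 0.218624.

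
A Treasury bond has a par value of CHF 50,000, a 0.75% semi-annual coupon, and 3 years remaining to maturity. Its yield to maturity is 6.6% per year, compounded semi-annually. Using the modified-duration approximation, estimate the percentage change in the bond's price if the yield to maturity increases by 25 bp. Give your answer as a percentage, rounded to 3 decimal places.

-0.719%

Periodic yield y = 0.033. Modified duration first:
  t   CF        PV=CF/(1+0.033)^t    t·PV
  1       187.50       181.5102       181.5102
  2       187.50       175.7117       351.4234
  3       187.50       170.0984       510.2953
  4       187.50       164.6645       658.6580
  5       187.50       159.4042       797.0208
  6    50,187.50    41,304.1447   247,824.8682
  Σ                 42,155.5336   250,323.7759
P = 42,155.5336; D_Mac = 5.93810 half-year periods = 2.96905 yrs; D_mod = 2.96905/(1+0.033) = 2.87420 yrs.
ΔP/P ≈ -D_mod · Δy = -2.87420 × (+0.0025) = -0.007186 = -0.7186%.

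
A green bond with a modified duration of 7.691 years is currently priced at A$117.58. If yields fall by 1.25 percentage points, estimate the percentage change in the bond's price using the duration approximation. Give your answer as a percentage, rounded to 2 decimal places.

Duration approximation: ΔP/P ≈ -D_mod · Δy = -7.691 × (-0.0125) = +0.0961375.
As a percentage: +9.61375%.

+9.61%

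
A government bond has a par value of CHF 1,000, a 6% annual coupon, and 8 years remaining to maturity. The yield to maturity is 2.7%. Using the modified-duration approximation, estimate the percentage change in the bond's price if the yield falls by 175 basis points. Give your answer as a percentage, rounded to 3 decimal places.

+11.489%

Periodic yield y = 0.027. Modified duration first:
  t   CF        PV=CF/(1+0.027)^t    t·PV
  1        60.00        58.4226        58.4226
  2        60.00        56.8867       113.7733
  3        60.00        55.3911       166.1733
  4        60.00        53.9349       215.7394
  5        60.00        52.5169       262.5845
  6        60.00        51.1362       306.8173
  7        60.00        49.7918       348.5429
  8     1,060.00       856.5295     6,852.2359
  Σ                  1,234.6096     8,324.2890
P = 1,234.6096; D_Mac = 6.74245 yrs; D_mod = 6.74245/(1+0.027) = 6.56519 yrs.
ΔP/P ≈ -D_mod · Δy = -6.56519 × (-0.0175) = +0.114891 = +11.4891%.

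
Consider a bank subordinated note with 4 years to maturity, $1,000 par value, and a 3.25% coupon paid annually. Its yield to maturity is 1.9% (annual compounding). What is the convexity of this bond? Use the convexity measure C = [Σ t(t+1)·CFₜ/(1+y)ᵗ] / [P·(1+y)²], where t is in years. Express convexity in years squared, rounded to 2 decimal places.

18.11

With y = 0.019:
  t   CF        PV=CF/(1+0.019)^t    t·PV        t(t+1)·PV
  1        32.50        31.8940        31.8940          63.7880
  2        32.50        31.2993        62.5987         187.7960
  3        32.50        30.7157        92.1472         368.5887
  4     1,032.50       957.6203     3,830.4810      19,152.4051
  Σ                  1,051.5293     4,017.1209      19,772.5779
P = 1,051.5293.
Convexity = Σ t(t+1)·PV / [P·(1+y)²] = 19,772.5779 / (1,051.5293 × 1.038361) = 18.10896.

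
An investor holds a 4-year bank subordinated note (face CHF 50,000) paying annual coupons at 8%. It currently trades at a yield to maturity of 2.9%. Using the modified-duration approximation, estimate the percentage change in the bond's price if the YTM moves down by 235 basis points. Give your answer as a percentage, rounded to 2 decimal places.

+8.26%

Periodic yield y = 0.029. Modified duration first:
  t   CF        PV=CF/(1+0.029)^t    t·PV
  1     4,000.00     3,887.2692     3,887.2692
  2     4,000.00     3,777.7154     7,555.4309
  3     4,000.00     3,671.2492    11,013.7477
  4    54,000.00    48,165.0772   192,660.3088
  Σ                 59,501.3111   215,116.7566
P = 59,501.3111; D_Mac = 3.61533 yrs; D_mod = 3.61533/(1+0.029) = 3.51344 yrs.
ΔP/P ≈ -D_mod · Δy = -3.51344 × (-0.0235) = +0.082566 = +8.2566%.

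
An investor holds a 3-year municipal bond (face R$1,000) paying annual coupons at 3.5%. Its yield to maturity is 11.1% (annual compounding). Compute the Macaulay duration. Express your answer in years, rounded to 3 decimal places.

Periodic yield y = 0.111. Discount each cash flow and weight by its year:
  t   CF        PV=CF/(1+0.111)^t    t·PV
  1        35.00        31.5032        31.5032
  2        35.00        28.3557        56.7113
  3     1,035.00       754.7414     2,264.2242
  Σ                    814.6002     2,352.4387
Price P = Σ PV = 814.6002.
Macaulay duration = Σ(t·PV) / P = 2,352.4387 / 814.6002 = 2.88784 years.

2.888 years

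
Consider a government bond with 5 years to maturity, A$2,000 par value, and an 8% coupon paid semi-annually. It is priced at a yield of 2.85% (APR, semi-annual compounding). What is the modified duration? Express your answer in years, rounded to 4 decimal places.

Periodic yield y = 0.01425. First find Macaulay duration:
  t   CF        PV=CF/(1+0.01425)^t    t·PV
  1        80.00        78.8760        78.8760
  2        80.00        77.7678       155.5357
  3        80.00        76.6752       230.0256
  4        80.00        75.5979       302.3917
  5        80.00        74.5358       372.6790
  6        80.00        73.4886       440.9315
  7        80.00        72.4561       507.1926
  8        80.00        71.4381       571.5047
  9        80.00        70.4344       633.9096
  10    2,080.00     1,805.5652    18,055.6518
  Σ                  2,476.8351    21,348.6983
P = 2,476.8351; Macaulay duration = 21,348.6983 / 2,476.8351 = 8.61935 half-year periods = 4.30967 years.
Modified duration = D_Mac / (1 + y) = 4.30967 / 1.01425 = 4.24912 years.

4.2491 years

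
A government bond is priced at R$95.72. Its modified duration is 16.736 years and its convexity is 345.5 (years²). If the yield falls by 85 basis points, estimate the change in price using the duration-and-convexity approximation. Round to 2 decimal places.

Duration effect: -D_mod·Δy = -16.736 × (-0.0085) = +0.142256
Convexity effect: ½·C·(Δy)² = 0.5 × 345.5 × (-0.0085)² = +0.0124811875
ΔP/P ≈ +0.142256 + 0.0124811875 = +0.1547371875
ΔP ≈ 95.72 × (+0.1547371875) = +14.8114435875.

+R$14.81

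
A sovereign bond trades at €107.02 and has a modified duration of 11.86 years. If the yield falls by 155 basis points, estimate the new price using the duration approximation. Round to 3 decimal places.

€126.693

Duration approximation: ΔP/P ≈ -D_mod · Δy = -11.86 × (-0.0155) = +0.183830.
New price ≈ 107.02 × (1 + 0.183830) = 126.6934866.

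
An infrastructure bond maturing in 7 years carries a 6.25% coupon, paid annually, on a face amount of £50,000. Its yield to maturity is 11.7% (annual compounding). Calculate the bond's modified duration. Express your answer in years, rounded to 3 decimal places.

5.083 years

Periodic yield y = 0.117. First find Macaulay duration:
  t   CF        PV=CF/(1+0.117)^t    t·PV
  1     3,125.00     2,797.6723     2,797.6723
  2     3,125.00     2,504.6306     5,009.2611
  3     3,125.00     2,242.2834     6,726.8502
  4     3,125.00     2,007.4158     8,029.6630
  5     3,125.00     1,797.1493     8,985.7465
  6     3,125.00     1,608.9072     9,653.4429
  7    53,125.00    24,486.5010   171,405.5071
  Σ                 37,444.5595   212,608.1432
P = 37,444.5595; Macaulay duration = 212,608.1432 / 37,444.5595 = 5.67794 years.
Modified duration = D_Mac / (1 + y) = 5.67794 / 1.117 = 5.08321 years.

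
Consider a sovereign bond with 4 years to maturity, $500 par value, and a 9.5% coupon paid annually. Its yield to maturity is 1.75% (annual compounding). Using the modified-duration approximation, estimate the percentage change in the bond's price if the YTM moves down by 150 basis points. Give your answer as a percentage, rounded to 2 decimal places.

Periodic yield y = 0.0175. Modified duration first:
  t   CF        PV=CF/(1+0.0175)^t    t·PV
  1        47.50        46.6830        46.6830
  2        47.50        45.8801        91.7603
  3        47.50        45.0911       135.2732
  4       547.50       510.7948     2,043.1791
  Σ                    648.4490     2,316.8956
P = 648.4490; D_Mac = 3.57298 yrs; D_mod = 3.57298/(1+0.0175) = 3.51153 yrs.
ΔP/P ≈ -D_mod · Δy = -3.51153 × (-0.015) = +0.052673 = +5.2673%.

+5.27%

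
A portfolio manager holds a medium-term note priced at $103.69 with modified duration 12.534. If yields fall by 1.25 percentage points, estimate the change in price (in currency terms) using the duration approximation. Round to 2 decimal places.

Duration approximation: ΔP/P ≈ -D_mod · Δy = -12.534 × (-0.0125) = +0.156675.
ΔP ≈ 103.69 × (+0.156675) = +16.24563075.

+$16.25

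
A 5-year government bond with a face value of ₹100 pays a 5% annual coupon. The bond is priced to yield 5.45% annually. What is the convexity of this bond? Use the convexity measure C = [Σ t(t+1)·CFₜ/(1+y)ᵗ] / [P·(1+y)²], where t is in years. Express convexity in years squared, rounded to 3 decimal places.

23.698

With y = 0.0545:
  t   CF        PV=CF/(1+0.0545)^t    t·PV        t(t+1)·PV
  1         5.00         4.7416         4.7416           9.4832
  2         5.00         4.4965         8.9930          26.9791
  3         5.00         4.2641        12.7924          51.1695
  4         5.00         4.0437        16.1750          80.8749
  5       105.00        80.5298       402.6488       2,415.8927
  Σ                     98.0757       445.3508       2,584.3994
P = 98.0757.
Convexity = Σ t(t+1)·PV / [P·(1+y)²] = 2,584.3994 / (98.0757 × 1.111970) = 23.69763.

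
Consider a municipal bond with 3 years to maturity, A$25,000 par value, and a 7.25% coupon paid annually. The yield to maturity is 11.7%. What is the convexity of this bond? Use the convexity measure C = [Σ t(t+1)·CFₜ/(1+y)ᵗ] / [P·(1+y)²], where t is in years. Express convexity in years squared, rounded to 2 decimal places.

With y = 0.117:
  t   CF        PV=CF/(1+0.117)^t    t·PV        t(t+1)·PV
  1     1,812.50     1,622.6500     1,622.6500       3,245.2999
  2     1,812.50     1,452.6857     2,905.3715       8,716.1144
  3    26,812.50    19,238.7916    57,716.3748     230,865.4992
  Σ                 22,314.1273    62,244.3962     242,826.9134
P = 22,314.1273.
Convexity = Σ t(t+1)·PV / [P·(1+y)²] = 242,826.9134 / (22,314.1273 × 1.247689) = 8.72189.

8.72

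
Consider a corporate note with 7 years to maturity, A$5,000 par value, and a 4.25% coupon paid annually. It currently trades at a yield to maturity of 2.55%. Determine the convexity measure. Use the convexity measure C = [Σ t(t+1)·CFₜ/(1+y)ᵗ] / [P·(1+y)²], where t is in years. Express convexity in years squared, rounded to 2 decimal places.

With y = 0.0255:
  t   CF        PV=CF/(1+0.0255)^t    t·PV        t(t+1)·PV
  1       212.50       207.2160       207.2160         414.4320
  2       212.50       202.0634       404.1268       1,212.3803
  3       212.50       197.0389       591.1167       2,364.4666
  4       212.50       192.1393       768.5573       3,842.7866
  5       212.50       187.3616       936.8081       5,620.8483
  6       212.50       182.7027     1,096.2162       7,673.5131
  7     5,212.50     4,370.1507    30,591.0550     244,728.4401
  Σ                  5,538.6726    34,595.0959     265,856.8670
P = 5,538.6726.
Convexity = Σ t(t+1)·PV / [P·(1+y)²] = 265,856.8670 / (5,538.6726 × 1.051650) = 45.64265.

45.64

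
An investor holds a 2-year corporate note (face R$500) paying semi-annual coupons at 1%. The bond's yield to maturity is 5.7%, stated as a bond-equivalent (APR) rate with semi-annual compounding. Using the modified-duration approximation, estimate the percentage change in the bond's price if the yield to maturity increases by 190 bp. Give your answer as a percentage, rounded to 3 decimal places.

Periodic yield y = 0.0285. Modified duration first:
  t   CF        PV=CF/(1+0.0285)^t    t·PV
  1         2.50         2.4307         2.4307
  2         2.50         2.3634         4.7267
  3         2.50         2.2979         6.8936
  4       502.50       449.0750     1,796.3000
  Σ                    456.1670     1,810.3511
P = 456.1670; D_Mac = 3.96862 half-year periods = 1.98431 yrs; D_mod = 1.98431/(1+0.0285) = 1.92932 yrs.
ΔP/P ≈ -D_mod · Δy = -1.92932 × (+0.019) = -0.036657 = -3.6657%.

-3.666%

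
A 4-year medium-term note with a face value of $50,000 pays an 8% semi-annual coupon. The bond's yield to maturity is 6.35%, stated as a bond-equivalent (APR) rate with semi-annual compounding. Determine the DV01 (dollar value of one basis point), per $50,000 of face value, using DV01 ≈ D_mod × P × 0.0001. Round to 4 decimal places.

Periodic yield y = 0.03175.
  t   CF        PV=CF/(1+0.03175)^t    t·PV
  1     2,000.00     1,938.4541     1,938.4541
  2     2,000.00     1,878.8021     3,757.6042
  3     2,000.00     1,820.9858     5,462.9574
  4     2,000.00     1,764.9487     7,059.7948
  5     2,000.00     1,710.6360     8,553.1800
  6     2,000.00     1,657.9947     9,947.9680
  7     2,000.00     1,606.9733    11,248.8129
  8    52,000.00    40,495.5706   323,964.5652
  Σ                 52,874.3653   371,933.3366
P = 52,874.3653; D_Mac = 7.03428 half-year periods = 3.51714 yrs; D_mod = 3.40891 yrs.
DV01 ≈ 3.40891 × 52,874.3653 × 0.0001 = 18.024392.

$18.0244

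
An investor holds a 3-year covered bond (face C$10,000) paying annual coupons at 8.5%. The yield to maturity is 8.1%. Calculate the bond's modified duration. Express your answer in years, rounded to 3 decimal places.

Periodic yield y = 0.081. First find Macaulay duration:
  t   CF        PV=CF/(1+0.081)^t    t·PV
  1       850.00       786.3090       786.3090
  2       850.00       727.3904     1,454.7807
  3    10,850.00     8,589.1988    25,767.5965
  Σ                 10,102.8982    28,008.6862
P = 10,102.8982; Macaulay duration = 28,008.6862 / 10,102.8982 = 2.77234 years.
Modified duration = D_Mac / (1 + y) = 2.77234 / 1.081 = 2.56461 years.

2.565 years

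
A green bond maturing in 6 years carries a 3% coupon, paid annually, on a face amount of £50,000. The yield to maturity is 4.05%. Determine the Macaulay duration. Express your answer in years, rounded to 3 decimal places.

Periodic yield y = 0.0405. Discount each cash flow and weight by its year:
  t   CF        PV=CF/(1+0.0405)^t    t·PV
  1     1,500.00     1,441.6146     1,441.6146
  2     1,500.00     1,385.5018     2,771.0036
  3     1,500.00     1,331.5731     3,994.7192
  4     1,500.00     1,279.7435     5,118.9739
  5     1,500.00     1,229.9313     6,149.6563
  6    51,500.00    40,583.9881   243,503.9285
  Σ                 47,252.3523   262,979.8960
Price P = Σ PV = 47,252.3523.
Macaulay duration = Σ(t·PV) / P = 262,979.8960 / 47,252.3523 = 5.56544 years.

5.565 years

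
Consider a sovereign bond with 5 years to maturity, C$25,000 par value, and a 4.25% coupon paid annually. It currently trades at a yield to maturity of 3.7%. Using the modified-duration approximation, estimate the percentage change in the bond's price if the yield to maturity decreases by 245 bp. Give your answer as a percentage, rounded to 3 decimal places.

+10.901%

Periodic yield y = 0.037. Modified duration first:
  t   CF        PV=CF/(1+0.037)^t    t·PV
  1     1,062.50     1,024.5902     1,024.5902
  2     1,062.50       988.0329     1,976.0659
  3     1,062.50       952.7801     2,858.3402
  4     1,062.50       918.7850     3,675.1401
  5    26,062.50    21,733.1306   108,665.6531
  Σ                 25,617.3189   118,199.7896
P = 25,617.3189; D_Mac = 4.61406 yrs; D_mod = 4.61406/(1+0.037) = 4.44943 yrs.
ΔP/P ≈ -D_mod · Δy = -4.44943 × (-0.0245) = +0.109011 = +10.9011%.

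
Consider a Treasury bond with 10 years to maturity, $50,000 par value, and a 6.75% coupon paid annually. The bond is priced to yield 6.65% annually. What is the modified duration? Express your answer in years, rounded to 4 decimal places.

7.1211 years

Periodic yield y = 0.0665. First find Macaulay duration:
  t   CF        PV=CF/(1+0.0665)^t    t·PV
  1     3,375.00     3,164.5570     3,164.5570
  2     3,375.00     2,967.2358     5,934.4716
  3     3,375.00     2,782.2183     8,346.6548
  4     3,375.00     2,608.7372    10,434.9490
  5     3,375.00     2,446.0734    12,230.3668
  6     3,375.00     2,293.5521    13,761.3129
  7     3,375.00     2,150.5412    15,053.7881
  8     3,375.00     2,016.4474    16,131.5792
  9     3,375.00     1,890.7149    17,016.4338
  10   53,375.00    28,036.8547   280,368.5465
  Σ                 50,356.9318   382,442.6596
P = 50,356.9318; Macaulay duration = 382,442.6596 / 50,356.9318 = 7.59464 years.
Modified duration = D_Mac / (1 + y) = 7.59464 / 1.0665 = 7.12109 years.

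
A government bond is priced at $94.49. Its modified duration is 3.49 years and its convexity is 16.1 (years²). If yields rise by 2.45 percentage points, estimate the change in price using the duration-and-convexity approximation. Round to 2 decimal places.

-$7.62

Duration effect: -D_mod·Δy = -3.49 × (+0.0245) = -0.085505
Convexity effect: ½·C·(Δy)² = 0.5 × 16.1 × (0.0245)² = +0.0048320125
ΔP/P ≈ -0.085505 + 0.0048320125 = -0.0806729875
ΔP ≈ 94.49 × (-0.0806729875) = -7.622790588875.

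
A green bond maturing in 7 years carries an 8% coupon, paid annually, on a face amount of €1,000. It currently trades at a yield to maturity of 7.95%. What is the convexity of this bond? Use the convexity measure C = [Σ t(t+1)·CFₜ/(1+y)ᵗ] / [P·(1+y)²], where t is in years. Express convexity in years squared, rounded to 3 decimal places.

With y = 0.0795:
  t   CF        PV=CF/(1+0.0795)^t    t·PV        t(t+1)·PV
  1        80.00        74.1084        74.1084         148.2168
  2        80.00        68.6507       137.3013         411.9039
  3        80.00        63.5949       190.7846         763.1384
  4        80.00        58.9114       235.6456       1,178.2282
  5        80.00        54.5729       272.8643       1,637.1859
  6        80.00        50.5538       303.3230       2,123.2611
  7     1,080.00       632.2156     4,425.5094      35,404.0753
  Σ                  1,002.6076     5,639.5367      41,666.0096
P = 1,002.6076.
Convexity = Σ t(t+1)·PV / [P·(1+y)²] = 41,666.0096 / (1,002.6076 × 1.165320) = 35.66199.

35.662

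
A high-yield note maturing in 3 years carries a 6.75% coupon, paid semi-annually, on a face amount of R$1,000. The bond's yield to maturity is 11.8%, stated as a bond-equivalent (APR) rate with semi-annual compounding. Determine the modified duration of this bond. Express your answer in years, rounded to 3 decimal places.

2.593 years

Periodic yield y = 0.059. First find Macaulay duration:
  t   CF        PV=CF/(1+0.059)^t    t·PV
  1        33.75        31.8697        31.8697
  2        33.75        30.0941        60.1883
  3        33.75        28.4175        85.2525
  4        33.75        26.8343       107.3371
  5        33.75        25.3393       126.6963
  6     1,033.75       732.8916     4,397.3498
  Σ                    875.4465     4,808.6937
P = 875.4465; Macaulay duration = 4,808.6937 / 875.4465 = 5.49285 half-year periods = 2.74642 years.
Modified duration = D_Mac / (1 + y) = 2.74642 / 1.059 = 2.59341 years.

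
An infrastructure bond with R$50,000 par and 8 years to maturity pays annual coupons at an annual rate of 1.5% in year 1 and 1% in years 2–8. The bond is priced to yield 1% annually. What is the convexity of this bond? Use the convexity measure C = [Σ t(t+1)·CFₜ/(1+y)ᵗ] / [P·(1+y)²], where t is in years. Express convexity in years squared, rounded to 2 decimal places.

67.07

With y = 0.01:
  t   CF        PV=CF/(1+0.01)^t    t·PV        t(t+1)·PV
  1       750.00       742.5743       742.5743       1,485.1485
  2       500.00       490.1480       980.2960       2,940.8881
  3       500.00       485.2951     1,455.8852       5,823.5409
  4       500.00       480.4902     1,921.9607       9,609.8034
  5       500.00       475.7328     2,378.6642      14,271.9853
  6       500.00       471.0226     2,826.1357      19,782.9499
  7       500.00       466.3590     3,264.5132      26,116.1055
  8    50,500.00    46,635.9027   373,087.2219   3,357,784.9969
  Σ                 50,247.5248   386,657.2512   3,437,815.4187
P = 50,247.5248.
Convexity = Σ t(t+1)·PV / [P·(1+y)²] = 3,437,815.4187 / (50,247.5248 × 1.020100) = 67.06951.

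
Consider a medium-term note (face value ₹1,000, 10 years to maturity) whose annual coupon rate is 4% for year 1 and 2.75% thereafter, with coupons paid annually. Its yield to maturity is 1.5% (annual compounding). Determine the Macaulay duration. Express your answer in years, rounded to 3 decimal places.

Periodic yield y = 0.015. Discount each cash flow and weight by its year:
  t   CF        PV=CF/(1+0.015)^t    t·PV
  1        40.00        39.4089        39.4089
  2        27.50        26.6932        53.3864
  3        27.50        26.2987        78.8962
  4        27.50        25.9101       103.6403
  5        27.50        25.5272       127.6358
  6        27.50        25.1499       150.8995
  7        27.50        24.7782       173.4477
  8        27.50        24.4121       195.2964
  9        27.50        24.0513       216.4616
  10    1,027.50       885.3631     8,853.6308
  Σ                  1,127.5926     9,992.7034
Price P = Σ PV = 1,127.5926.
Macaulay duration = Σ(t·PV) / P = 9,992.7034 / 1,127.5926 = 8.86198 years.

8.862 years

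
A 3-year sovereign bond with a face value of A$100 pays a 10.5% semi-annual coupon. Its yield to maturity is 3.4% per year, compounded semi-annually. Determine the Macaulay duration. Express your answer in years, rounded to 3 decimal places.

Periodic yield y = 0.017. Discount each cash flow and weight by its period:
  t   CF        PV=CF/(1+0.017)^t    t·PV
  1         5.25         5.1622         5.1622
  2         5.25         5.0760        10.1519
  3         5.25         4.9911        14.9733
  4         5.25         4.9077        19.6307
  5         5.25         4.8256        24.1282
  6       105.25        95.1254       570.7523
  Σ                    120.0880       644.7986
Price P = Σ PV = 120.0880.
Macaulay duration = Σ(t·PV) / P = 644.7986 / 120.0880 = 5.36938 half-year periods.
In years: 5.36938 / 2 = 2.68469 years.

2.685 years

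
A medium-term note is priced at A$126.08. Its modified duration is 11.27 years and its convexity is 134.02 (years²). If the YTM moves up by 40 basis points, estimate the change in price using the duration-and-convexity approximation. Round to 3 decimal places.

-A$5.549

Duration effect: -D_mod·Δy = -11.27 × (+0.004) = -0.045080
Convexity effect: ½·C·(Δy)² = 0.5 × 134.02 × (0.004)² = +0.00107216
ΔP/P ≈ -0.045080 + 0.00107216 = -0.04400784
ΔP ≈ 126.08 × (-0.04400784) = -5.5485084672.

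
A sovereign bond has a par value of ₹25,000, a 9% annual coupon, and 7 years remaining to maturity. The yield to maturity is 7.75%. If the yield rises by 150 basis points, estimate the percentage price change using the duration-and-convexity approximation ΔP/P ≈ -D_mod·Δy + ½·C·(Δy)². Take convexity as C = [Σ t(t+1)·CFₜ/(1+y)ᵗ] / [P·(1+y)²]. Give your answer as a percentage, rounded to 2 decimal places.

-7.32%

With y = 0.0775:
  t   CF        PV=CF/(1+0.0775)^t    t·PV        t(t+1)·PV
  1     2,250.00     2,088.1671     2,088.1671       4,176.3341
  2     2,250.00     1,937.9741     3,875.9481      11,627.8444
  3     2,250.00     1,798.5838     5,395.7515      21,583.0058
  4     2,250.00     1,669.2193     6,676.8773      33,384.3864
  5     2,250.00     1,549.1595     7,745.7973      46,474.7839
  6     2,250.00     1,437.7350     8,626.4100      60,384.8700
  7    27,250.00    16,160.1562   113,121.0935     904,968.7483
  Σ                 26,640.9949   147,530.0448   1,082,599.9729
P = 26,640.9949; D_Mac = 5.53771 yrs; D_mod = 5.13940 yrs; C = 35.00121.
Duration effect: -5.13940 × (+0.015) = -0.077091
Convexity effect: 0.5 × 35.00121 × (0.015)² = +0.0039376
ΔP/P ≈ -0.077091 + 0.0039376 = -0.073153 = -7.3153%.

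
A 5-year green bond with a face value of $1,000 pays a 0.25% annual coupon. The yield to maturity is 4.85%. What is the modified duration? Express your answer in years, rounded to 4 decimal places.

4.7416 years

Periodic yield y = 0.0485. First find Macaulay duration:
  t   CF        PV=CF/(1+0.0485)^t    t·PV
  1         2.50         2.3844         2.3844
  2         2.50         2.2741         4.5481
  3         2.50         2.1689         6.5066
  4         2.50         2.0686         8.2742
  5     1,002.50       791.1197     3,955.5986
  Σ                    800.0156     3,977.3119
P = 800.0156; Macaulay duration = 3,977.3119 / 800.0156 = 4.97154 years.
Modified duration = D_Mac / (1 + y) = 4.97154 / 1.0485 = 4.74158 years.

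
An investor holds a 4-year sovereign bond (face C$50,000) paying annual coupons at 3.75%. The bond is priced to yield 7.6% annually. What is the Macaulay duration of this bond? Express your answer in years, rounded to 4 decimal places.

3.7711 years

Periodic yield y = 0.076. Discount each cash flow and weight by its year:
  t   CF        PV=CF/(1+0.076)^t    t·PV
  1     1,875.00     1,742.5651     1,742.5651
  2     1,875.00     1,619.4843     3,238.9685
  3     1,875.00     1,505.0969     4,515.2907
  4    51,875.00    38,699.8271   154,799.3083
  Σ                 43,566.9733   164,296.1325
Price P = Σ PV = 43,566.9733.
Macaulay duration = Σ(t·PV) / P = 164,296.1325 / 43,566.9733 = 3.77112 years.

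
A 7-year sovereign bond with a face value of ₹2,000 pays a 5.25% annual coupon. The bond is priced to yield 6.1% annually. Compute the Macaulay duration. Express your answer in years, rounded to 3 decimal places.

Periodic yield y = 0.061. Discount each cash flow and weight by its year:
  t   CF        PV=CF/(1+0.061)^t    t·PV
  1       105.00        98.9632        98.9632
  2       105.00        93.2736       186.5471
  3       105.00        87.9110       263.7330
  4       105.00        82.8567       331.4269
  5       105.00        78.0930       390.4652
  6       105.00        73.6033       441.6195
  7     2,105.00     1,390.7351     9,735.1456
  Σ                  1,905.4359    11,447.9006
Price P = Σ PV = 1,905.4359.
Macaulay duration = Σ(t·PV) / P = 11,447.9006 / 1,905.4359 = 6.00802 years.

6.008 years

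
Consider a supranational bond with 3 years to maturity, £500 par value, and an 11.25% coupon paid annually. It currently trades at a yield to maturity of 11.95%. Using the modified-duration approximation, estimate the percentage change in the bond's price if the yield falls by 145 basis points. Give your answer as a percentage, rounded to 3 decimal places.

+3.503%

Periodic yield y = 0.1195. Modified duration first:
  t   CF        PV=CF/(1+0.1195)^t    t·PV
  1        56.25        50.2456        50.2456
  2        56.25        44.8822        89.7644
  3       556.25       396.4585     1,189.3755
  Σ                    491.5864     1,329.3856
P = 491.5864; D_Mac = 2.70428 yrs; D_mod = 2.70428/(1+0.1195) = 2.41561 yrs.
ΔP/P ≈ -D_mod · Δy = -2.41561 × (-0.0145) = +0.035026 = +3.5026%.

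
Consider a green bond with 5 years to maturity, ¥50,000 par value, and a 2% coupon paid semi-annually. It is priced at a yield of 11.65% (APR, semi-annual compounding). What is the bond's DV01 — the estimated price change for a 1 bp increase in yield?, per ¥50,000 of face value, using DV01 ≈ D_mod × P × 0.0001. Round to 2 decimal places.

Periodic yield y = 0.05825.
  t   CF        PV=CF/(1+0.05825)^t    t·PV
  1       500.00       472.4781       472.4781
  2       500.00       446.4712       892.9424
  3       500.00       421.8958     1,265.6873
  4       500.00       398.6731     1,594.6923
  5       500.00       376.7286     1,883.6431
  6       500.00       355.9921     2,135.9525
  7       500.00       336.3970     2,354.7787
  8       500.00       317.8804     2,543.0434
  9       500.00       300.3831     2,703.4480
  10   50,500.00    28,668.7400   286,687.4004
  Σ                 32,095.6394   302,534.0663
P = 32,095.6394; D_Mac = 9.42602 half-year periods = 4.71301 yrs; D_mod = 4.45359 yrs.
DV01 ≈ 4.45359 × 32,095.6394 × 0.0001 = 14.294074.

¥14.29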